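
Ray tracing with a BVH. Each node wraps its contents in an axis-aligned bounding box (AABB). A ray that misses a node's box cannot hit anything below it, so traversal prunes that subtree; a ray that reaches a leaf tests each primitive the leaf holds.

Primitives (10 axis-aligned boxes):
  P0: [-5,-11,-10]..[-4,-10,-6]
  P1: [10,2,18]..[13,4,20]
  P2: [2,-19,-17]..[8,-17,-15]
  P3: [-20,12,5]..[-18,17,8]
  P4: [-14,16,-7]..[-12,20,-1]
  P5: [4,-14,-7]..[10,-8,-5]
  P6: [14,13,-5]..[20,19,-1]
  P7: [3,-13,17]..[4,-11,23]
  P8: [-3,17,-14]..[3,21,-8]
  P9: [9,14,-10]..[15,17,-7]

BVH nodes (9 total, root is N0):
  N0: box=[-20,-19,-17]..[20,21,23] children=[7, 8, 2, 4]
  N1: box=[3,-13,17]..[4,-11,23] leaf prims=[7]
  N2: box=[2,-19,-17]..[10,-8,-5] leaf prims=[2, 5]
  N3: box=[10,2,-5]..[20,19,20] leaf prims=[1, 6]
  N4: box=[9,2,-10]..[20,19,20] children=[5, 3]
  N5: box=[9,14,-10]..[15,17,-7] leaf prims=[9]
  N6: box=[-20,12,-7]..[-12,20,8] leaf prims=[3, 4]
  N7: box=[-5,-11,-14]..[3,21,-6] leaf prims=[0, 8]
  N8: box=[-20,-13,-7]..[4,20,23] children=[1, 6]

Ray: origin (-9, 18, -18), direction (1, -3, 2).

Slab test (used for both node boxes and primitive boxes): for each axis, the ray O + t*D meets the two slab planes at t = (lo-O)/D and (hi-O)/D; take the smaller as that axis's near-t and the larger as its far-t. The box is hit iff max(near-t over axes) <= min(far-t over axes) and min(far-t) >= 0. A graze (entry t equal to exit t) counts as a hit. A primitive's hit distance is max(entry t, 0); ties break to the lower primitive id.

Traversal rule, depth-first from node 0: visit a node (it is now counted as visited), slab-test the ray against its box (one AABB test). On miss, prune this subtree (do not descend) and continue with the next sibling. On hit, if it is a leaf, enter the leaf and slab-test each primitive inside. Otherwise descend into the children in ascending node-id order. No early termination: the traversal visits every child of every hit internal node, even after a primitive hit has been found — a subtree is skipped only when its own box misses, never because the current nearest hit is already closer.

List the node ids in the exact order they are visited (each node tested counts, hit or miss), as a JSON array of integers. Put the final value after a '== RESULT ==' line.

Trace the traversal:
N0 x:[-11,29] y:[-1,37/3] z:[1/2,41/2] -> hit [1/2,37/3], descend [2, 4, 7, 8]
  N2 x:[11,19] y:[26/3,37/3] z:[1/2,13/2] -> miss, prune
  N4 x:[18,29] y:[-1/3,16/3] z:[4,19] -> miss, prune
  N7 x:[4,12] y:[-1,29/3] z:[2,6] -> hit [4,6] leaf, test {P0(miss), P8(miss)}
  N8 x:[-11,13] y:[-2/3,31/3] z:[11/2,41/2] -> hit [11/2,31/3], descend [1, 6]
    N1 x:[12,13] y:[29/3,31/3] z:[35/2,41/2] -> miss, prune
    N6 x:[-11,-3] y:[-2/3,2] z:[11/2,13] -> miss, prune

order=[0, 2, 4, 7, 8, 1, 6]  |boxes|=7  |leaves|=1  hit=miss

== RESULT ==
[0, 2, 4, 7, 8, 1, 6]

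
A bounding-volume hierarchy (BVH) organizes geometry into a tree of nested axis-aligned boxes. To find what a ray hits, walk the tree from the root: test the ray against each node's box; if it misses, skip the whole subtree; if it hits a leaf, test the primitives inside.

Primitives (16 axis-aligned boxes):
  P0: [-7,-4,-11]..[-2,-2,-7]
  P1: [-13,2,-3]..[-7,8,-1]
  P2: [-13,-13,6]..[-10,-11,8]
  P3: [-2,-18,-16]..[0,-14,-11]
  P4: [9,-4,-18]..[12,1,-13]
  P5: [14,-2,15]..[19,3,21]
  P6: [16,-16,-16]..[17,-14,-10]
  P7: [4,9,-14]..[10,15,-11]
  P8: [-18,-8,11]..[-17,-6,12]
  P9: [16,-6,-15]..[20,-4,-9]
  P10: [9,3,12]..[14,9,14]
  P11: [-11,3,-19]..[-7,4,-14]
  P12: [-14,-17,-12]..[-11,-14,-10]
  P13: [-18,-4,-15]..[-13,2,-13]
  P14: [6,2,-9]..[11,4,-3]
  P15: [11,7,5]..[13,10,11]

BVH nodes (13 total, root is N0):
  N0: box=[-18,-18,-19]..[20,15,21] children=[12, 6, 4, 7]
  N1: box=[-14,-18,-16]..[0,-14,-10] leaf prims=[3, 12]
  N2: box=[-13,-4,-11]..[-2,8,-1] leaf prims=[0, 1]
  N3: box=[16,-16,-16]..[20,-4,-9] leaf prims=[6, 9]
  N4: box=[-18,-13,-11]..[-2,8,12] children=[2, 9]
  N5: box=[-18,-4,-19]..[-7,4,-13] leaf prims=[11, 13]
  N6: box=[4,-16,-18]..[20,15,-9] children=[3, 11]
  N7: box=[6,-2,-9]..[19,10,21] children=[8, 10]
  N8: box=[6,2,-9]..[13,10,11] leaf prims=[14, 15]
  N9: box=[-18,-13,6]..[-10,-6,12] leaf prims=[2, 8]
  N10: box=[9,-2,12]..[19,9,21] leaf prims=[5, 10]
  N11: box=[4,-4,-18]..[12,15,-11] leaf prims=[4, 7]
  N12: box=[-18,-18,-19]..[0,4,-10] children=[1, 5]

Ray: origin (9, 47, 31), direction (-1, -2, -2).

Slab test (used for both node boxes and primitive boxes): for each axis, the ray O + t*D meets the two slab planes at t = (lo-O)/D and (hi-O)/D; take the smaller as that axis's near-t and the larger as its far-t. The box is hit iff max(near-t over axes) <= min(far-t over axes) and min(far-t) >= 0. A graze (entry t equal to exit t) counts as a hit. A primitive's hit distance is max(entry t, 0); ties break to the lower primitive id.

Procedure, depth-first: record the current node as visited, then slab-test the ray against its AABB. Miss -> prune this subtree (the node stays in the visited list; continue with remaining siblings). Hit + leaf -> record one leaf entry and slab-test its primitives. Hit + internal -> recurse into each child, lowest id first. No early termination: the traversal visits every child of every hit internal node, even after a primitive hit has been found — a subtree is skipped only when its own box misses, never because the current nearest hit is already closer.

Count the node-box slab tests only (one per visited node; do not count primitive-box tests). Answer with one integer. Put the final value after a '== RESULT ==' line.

Trace the traversal:
N0 x:[-11,27] y:[16,65/2] z:[5,25] -> hit [16,25], descend [4, 6, 7, 12]
  N4 x:[11,27] y:[39/2,30] z:[19/2,21] -> hit [39/2,21], descend [2, 9]
    N2 x:[11,22] y:[39/2,51/2] z:[16,21] -> hit [39/2,21] leaf, test {P0(miss), P1(miss)}
    N9 x:[19,27] y:[53/2,30] z:[19/2,25/2] -> miss, prune
  N6 x:[-11,5] y:[16,63/2] z:[20,49/2] -> miss, prune
  N7 x:[-10,3] y:[37/2,49/2] z:[5,20] -> miss, prune
  N12 x:[9,27] y:[43/2,65/2] z:[41/2,25] -> hit [43/2,25], descend [1, 5]
    N1 x:[9,23] y:[61/2,65/2] z:[41/2,47/2] -> miss, prune
    N5 x:[16,27] y:[43/2,51/2] z:[22,25] -> hit [22,25] leaf, test {P11(miss), P13@t=45/2}

9 AABB tests over nodes [0, 4, 2, 9, 6, 7, 12, 1, 5]; 2 leaves entered; closest P13.

== RESULT ==
9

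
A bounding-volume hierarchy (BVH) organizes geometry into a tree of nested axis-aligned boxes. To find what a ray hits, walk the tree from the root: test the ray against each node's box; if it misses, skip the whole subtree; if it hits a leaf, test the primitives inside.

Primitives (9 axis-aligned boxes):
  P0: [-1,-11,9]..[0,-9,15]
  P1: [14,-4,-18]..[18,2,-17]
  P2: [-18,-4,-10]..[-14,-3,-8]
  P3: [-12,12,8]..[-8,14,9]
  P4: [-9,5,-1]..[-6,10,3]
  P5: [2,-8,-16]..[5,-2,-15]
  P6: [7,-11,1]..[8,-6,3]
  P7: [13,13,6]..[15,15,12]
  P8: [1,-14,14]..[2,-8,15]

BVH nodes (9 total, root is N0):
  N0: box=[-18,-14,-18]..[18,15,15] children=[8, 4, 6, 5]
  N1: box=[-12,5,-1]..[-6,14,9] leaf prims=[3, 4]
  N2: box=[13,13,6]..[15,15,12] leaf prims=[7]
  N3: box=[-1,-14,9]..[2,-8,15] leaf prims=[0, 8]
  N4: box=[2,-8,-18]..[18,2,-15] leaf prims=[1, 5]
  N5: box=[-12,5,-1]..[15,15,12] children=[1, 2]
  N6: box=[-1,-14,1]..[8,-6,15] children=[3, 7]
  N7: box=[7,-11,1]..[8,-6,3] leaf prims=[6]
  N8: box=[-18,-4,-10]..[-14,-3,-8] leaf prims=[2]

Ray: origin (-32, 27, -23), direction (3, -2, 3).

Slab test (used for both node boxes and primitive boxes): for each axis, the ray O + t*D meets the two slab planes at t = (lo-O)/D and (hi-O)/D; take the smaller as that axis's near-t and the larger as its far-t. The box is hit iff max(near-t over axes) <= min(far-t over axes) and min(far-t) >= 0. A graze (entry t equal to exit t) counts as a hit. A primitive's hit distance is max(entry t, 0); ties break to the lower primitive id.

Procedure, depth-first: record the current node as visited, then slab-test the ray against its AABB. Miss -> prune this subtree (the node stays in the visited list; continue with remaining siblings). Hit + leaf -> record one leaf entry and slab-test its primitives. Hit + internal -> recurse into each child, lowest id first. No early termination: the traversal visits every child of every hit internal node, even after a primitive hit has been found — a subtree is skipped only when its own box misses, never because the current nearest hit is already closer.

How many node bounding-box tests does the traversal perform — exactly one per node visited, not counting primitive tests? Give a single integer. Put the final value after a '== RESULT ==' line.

Trace the traversal:
N0 x:[14/3,50/3] y:[6,41/2] z:[5/3,38/3] -> hit [6,38/3], descend [4, 5, 6, 8]
  N4 x:[34/3,50/3] y:[25/2,35/2] z:[5/3,8/3] -> miss, prune
  N5 x:[20/3,47/3] y:[6,11] z:[22/3,35/3] -> hit [22/3,11], descend [1, 2]
    N1 x:[20/3,26/3] y:[13/2,11] z:[22/3,32/3] -> hit [22/3,26/3] leaf, test {P3(miss), P4@t=17/2}
    N2 x:[15,47/3] y:[6,7] z:[29/3,35/3] -> miss, prune
  N6 x:[31/3,40/3] y:[33/2,41/2] z:[8,38/3] -> miss, prune
  N8 x:[14/3,6] y:[15,31/2] z:[13/3,5] -> miss, prune

order=[0, 4, 5, 1, 2, 6, 8]  |boxes|=7  |leaves|=1  hit=P4

== RESULT ==
7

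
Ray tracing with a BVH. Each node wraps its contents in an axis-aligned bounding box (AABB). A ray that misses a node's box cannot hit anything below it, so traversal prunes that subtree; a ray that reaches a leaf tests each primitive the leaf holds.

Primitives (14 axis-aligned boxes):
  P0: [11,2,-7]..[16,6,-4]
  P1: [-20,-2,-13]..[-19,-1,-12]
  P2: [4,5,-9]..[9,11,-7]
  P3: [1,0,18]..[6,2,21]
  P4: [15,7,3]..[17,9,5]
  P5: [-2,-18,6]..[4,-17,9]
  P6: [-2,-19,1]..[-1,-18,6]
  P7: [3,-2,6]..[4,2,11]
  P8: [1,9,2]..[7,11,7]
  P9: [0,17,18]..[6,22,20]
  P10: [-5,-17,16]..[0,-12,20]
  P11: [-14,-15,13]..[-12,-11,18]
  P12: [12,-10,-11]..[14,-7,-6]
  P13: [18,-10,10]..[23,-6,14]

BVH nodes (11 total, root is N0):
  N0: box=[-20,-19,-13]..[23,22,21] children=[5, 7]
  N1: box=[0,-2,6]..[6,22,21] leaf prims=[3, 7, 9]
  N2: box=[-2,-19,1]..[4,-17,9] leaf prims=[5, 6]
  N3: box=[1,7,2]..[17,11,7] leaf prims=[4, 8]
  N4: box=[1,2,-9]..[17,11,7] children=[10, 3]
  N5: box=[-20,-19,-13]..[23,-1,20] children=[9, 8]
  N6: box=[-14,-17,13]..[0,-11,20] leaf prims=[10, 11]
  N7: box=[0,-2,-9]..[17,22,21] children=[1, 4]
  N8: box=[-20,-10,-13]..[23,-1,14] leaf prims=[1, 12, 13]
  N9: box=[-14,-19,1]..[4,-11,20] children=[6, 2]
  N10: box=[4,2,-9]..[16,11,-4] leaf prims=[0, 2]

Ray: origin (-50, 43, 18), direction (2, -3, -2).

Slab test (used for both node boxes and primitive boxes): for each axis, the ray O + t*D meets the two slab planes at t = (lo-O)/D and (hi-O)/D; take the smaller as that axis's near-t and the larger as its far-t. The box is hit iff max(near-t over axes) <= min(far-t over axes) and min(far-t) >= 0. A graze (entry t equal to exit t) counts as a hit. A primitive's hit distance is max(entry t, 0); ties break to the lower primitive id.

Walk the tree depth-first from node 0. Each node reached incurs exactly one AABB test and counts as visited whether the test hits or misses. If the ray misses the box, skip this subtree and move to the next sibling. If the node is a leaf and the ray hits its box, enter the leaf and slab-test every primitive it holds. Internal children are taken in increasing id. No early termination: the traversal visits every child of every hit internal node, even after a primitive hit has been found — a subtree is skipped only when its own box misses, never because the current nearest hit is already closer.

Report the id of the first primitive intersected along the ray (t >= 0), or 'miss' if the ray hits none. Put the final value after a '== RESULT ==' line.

Trace the traversal:
N0 x:[15,73/2] y:[7,62/3] z:[-3/2,31/2] -> hit [15,31/2], descend [5, 7]
  N5 x:[15,73/2] y:[44/3,62/3] z:[-1,31/2] -> hit [15,31/2], descend [8, 9]
    N8 x:[15,73/2] y:[44/3,53/3] z:[2,31/2] -> hit [15,31/2] leaf, test {P1@t=15, P12(miss), P13(miss)}
    N9 x:[18,27] y:[18,62/3] z:[-1,17/2] -> miss, prune
  N7 x:[25,67/2] y:[7,15] z:[-3/2,27/2] -> miss, prune

Summary -> nodes [0, 5, 8, 9, 7]; box-tests=5; leaf-entries=1; first=P1

== RESULT ==
1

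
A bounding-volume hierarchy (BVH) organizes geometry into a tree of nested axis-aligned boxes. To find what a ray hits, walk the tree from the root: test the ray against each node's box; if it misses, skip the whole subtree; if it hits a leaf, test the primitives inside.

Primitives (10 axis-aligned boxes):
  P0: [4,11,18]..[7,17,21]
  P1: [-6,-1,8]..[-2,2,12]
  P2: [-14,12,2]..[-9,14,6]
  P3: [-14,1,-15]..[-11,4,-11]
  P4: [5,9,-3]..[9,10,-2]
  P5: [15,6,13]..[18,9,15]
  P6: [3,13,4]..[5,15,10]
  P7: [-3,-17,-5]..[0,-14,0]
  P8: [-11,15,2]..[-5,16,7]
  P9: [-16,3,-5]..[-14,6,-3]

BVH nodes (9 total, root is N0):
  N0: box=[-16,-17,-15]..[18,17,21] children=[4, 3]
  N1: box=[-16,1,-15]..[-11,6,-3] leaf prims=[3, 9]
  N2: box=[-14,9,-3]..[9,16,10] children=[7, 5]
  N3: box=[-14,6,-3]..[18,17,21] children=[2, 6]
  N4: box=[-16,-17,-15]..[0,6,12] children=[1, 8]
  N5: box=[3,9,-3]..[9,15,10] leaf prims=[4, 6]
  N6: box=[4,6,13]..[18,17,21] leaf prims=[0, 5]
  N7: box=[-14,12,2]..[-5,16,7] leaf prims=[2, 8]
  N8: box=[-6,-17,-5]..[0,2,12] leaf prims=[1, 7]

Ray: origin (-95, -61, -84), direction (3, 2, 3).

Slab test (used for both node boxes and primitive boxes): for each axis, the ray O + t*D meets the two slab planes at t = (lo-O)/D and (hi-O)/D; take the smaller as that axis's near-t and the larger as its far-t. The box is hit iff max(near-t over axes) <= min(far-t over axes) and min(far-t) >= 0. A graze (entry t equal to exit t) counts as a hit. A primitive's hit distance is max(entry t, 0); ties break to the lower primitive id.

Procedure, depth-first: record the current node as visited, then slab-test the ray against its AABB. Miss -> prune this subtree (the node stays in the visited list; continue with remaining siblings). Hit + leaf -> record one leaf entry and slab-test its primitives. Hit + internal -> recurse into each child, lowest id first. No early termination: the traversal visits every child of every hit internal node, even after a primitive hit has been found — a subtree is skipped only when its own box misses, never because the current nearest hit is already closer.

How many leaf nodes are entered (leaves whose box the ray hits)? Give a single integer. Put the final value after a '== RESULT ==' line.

Traverse from the root:
N0 x:[79/3,113/3] y:[22,39] z:[23,35] -> hit [79/3,35], descend [3, 4]
  N3 x:[27,113/3] y:[67/2,39] z:[27,35] -> hit [67/2,35], descend [2, 6]
    N2 x:[27,104/3] y:[35,77/2] z:[27,94/3] -> miss, prune
    N6 x:[33,113/3] y:[67/2,39] z:[97/3,35] -> hit [67/2,35] leaf, test {P0(miss), P5(miss)}
  N4 x:[79/3,95/3] y:[22,67/2] z:[23,32] -> hit [79/3,95/3], descend [1, 8]
    N1 x:[79/3,28] y:[31,67/2] z:[23,27] -> miss, prune
    N8 x:[89/3,95/3] y:[22,63/2] z:[79/3,32] -> hit [89/3,63/2] leaf, test {P1@t=92/3, P7(miss)}

order=[0, 3, 2, 6, 4, 1, 8]  |boxes|=7  |leaves|=2  hit=P1

== RESULT ==
2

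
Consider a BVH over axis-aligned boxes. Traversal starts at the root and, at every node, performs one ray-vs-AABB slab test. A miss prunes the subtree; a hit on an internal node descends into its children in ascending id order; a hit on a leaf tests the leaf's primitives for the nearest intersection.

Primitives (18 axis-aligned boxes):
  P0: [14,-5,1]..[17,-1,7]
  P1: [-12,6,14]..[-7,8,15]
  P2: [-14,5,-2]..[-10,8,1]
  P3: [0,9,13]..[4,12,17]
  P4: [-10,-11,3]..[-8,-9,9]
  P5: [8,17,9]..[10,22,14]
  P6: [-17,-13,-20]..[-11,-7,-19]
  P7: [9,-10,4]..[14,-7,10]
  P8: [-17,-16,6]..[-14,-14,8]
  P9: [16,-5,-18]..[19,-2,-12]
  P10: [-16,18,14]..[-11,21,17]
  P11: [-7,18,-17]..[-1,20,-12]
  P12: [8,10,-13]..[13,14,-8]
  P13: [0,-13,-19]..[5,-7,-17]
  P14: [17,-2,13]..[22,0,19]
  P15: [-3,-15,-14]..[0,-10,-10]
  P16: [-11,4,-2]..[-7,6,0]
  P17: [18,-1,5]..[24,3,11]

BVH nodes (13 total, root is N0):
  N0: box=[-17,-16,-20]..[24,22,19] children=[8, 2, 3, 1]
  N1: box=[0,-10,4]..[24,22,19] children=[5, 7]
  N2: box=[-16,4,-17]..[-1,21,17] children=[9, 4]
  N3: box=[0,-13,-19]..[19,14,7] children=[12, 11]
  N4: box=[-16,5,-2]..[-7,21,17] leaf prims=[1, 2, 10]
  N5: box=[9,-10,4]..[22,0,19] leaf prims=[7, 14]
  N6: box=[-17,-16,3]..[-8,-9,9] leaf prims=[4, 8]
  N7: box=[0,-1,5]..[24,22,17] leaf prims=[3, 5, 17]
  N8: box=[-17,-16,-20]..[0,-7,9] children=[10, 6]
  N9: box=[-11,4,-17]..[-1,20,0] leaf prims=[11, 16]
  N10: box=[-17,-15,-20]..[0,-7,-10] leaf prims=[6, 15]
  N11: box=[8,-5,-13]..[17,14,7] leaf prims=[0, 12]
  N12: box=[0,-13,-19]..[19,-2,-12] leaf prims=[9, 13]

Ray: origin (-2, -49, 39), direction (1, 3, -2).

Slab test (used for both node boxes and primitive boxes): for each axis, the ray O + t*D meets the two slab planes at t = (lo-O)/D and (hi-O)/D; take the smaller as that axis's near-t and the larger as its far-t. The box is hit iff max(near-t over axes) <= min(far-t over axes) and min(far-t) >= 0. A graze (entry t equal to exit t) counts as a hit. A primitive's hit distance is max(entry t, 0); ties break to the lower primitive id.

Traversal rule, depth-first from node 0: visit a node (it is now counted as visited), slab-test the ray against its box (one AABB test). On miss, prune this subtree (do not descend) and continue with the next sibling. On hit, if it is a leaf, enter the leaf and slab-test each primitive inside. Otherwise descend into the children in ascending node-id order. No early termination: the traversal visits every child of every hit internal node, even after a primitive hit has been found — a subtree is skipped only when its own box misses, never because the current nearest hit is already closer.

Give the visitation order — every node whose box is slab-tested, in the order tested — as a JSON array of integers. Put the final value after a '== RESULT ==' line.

Trace the traversal:
N0 x:[-15,26] y:[11,71/3] z:[10,59/2] -> hit [11,71/3], descend [1, 2, 3, 8]
  N1 x:[2,26] y:[13,71/3] z:[10,35/2] -> hit [13,35/2], descend [5, 7]
    N5 x:[11,24] y:[13,49/3] z:[10,35/2] -> hit [13,49/3] leaf, test {P7(miss), P14(miss)}
    N7 x:[2,26] y:[16,71/3] z:[11,17] -> hit [16,17] leaf, test {P3(miss), P5(miss), P17(miss)}
  N2 x:[-14,1] y:[53/3,70/3] z:[11,28] -> miss, prune
  N3 x:[2,21] y:[12,21] z:[16,29] -> hit [16,21], descend [11, 12]
    N11 x:[10,19] y:[44/3,21] z:[16,26] -> hit [16,19] leaf, test {P0@t=16, P12(miss)}
    N12 x:[2,21] y:[12,47/3] z:[51/2,29] -> miss, prune
  N8 x:[-15,2] y:[11,14] z:[15,59/2] -> miss, prune

order=[0, 1, 5, 7, 2, 3, 11, 12, 8]  |boxes|=9  |leaves|=3  hit=P0

== RESULT ==
[0, 1, 5, 7, 2, 3, 11, 12, 8]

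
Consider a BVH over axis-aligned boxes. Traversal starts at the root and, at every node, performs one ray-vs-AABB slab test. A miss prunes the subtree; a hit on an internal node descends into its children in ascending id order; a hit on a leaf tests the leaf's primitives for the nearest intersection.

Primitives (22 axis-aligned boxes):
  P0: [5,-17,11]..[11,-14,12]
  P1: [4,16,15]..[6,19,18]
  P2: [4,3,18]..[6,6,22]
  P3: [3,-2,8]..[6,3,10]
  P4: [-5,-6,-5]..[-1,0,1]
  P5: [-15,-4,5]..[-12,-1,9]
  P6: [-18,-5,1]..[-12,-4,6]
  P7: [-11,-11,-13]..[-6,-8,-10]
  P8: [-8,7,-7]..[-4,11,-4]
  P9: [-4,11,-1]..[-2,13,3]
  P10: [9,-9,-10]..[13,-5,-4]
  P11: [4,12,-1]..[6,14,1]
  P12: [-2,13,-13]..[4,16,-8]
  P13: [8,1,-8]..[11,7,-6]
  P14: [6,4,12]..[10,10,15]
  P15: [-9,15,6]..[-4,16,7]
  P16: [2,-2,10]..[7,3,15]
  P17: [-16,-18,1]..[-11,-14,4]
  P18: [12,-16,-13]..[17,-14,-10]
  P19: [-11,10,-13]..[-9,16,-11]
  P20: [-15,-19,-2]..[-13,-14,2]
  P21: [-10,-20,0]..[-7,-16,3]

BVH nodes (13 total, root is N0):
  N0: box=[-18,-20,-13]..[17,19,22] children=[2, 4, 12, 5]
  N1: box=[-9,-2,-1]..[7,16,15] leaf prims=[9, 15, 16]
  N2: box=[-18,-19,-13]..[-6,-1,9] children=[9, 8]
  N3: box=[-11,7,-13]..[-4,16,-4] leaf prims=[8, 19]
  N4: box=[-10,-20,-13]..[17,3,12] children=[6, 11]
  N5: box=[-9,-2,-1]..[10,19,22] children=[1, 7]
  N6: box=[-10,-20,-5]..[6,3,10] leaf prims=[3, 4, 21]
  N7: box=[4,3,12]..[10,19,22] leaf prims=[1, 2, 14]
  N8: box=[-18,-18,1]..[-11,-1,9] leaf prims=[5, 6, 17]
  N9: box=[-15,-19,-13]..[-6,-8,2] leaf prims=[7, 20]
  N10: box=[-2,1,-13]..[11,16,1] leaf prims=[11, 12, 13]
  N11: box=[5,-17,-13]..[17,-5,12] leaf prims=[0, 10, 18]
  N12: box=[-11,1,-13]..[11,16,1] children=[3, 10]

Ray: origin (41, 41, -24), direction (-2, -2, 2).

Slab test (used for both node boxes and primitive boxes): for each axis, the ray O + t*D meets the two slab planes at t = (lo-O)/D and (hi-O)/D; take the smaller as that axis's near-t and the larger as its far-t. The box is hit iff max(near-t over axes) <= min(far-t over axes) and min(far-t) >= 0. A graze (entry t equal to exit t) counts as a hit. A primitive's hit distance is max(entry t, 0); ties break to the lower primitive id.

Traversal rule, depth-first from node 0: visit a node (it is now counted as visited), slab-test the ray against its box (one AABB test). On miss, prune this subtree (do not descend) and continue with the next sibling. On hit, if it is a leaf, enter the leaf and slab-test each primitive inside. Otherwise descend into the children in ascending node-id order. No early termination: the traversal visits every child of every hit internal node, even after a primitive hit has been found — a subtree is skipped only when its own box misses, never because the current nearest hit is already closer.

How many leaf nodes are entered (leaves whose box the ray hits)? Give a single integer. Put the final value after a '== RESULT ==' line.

Traverse from the root:
N0 x:[12,59/2] y:[11,61/2] z:[11/2,23] -> hit [12,23], descend [2, 4, 5, 12]
  N2 x:[47/2,59/2] y:[21,30] z:[11/2,33/2] -> miss, prune
  N4 x:[12,51/2] y:[19,61/2] z:[11/2,18] -> miss, prune
  N5 x:[31/2,25] y:[11,43/2] z:[23/2,23] -> hit [31/2,43/2], descend [1, 7]
    N1 x:[17,25] y:[25/2,43/2] z:[23/2,39/2] -> hit [17,39/2] leaf, test {P9(miss), P15(miss), P16@t=19}
    N7 x:[31/2,37/2] y:[11,19] z:[18,23] -> hit [18,37/2] leaf, test {P1(miss), P2(miss), P14(miss)}
  N12 x:[15,26] y:[25/2,20] z:[11/2,25/2] -> miss, prune

Visited [0, 2, 4, 5, 1, 7, 12]. Tests: 7 box, 2 leaf. Nearest: P16.

== RESULT ==
2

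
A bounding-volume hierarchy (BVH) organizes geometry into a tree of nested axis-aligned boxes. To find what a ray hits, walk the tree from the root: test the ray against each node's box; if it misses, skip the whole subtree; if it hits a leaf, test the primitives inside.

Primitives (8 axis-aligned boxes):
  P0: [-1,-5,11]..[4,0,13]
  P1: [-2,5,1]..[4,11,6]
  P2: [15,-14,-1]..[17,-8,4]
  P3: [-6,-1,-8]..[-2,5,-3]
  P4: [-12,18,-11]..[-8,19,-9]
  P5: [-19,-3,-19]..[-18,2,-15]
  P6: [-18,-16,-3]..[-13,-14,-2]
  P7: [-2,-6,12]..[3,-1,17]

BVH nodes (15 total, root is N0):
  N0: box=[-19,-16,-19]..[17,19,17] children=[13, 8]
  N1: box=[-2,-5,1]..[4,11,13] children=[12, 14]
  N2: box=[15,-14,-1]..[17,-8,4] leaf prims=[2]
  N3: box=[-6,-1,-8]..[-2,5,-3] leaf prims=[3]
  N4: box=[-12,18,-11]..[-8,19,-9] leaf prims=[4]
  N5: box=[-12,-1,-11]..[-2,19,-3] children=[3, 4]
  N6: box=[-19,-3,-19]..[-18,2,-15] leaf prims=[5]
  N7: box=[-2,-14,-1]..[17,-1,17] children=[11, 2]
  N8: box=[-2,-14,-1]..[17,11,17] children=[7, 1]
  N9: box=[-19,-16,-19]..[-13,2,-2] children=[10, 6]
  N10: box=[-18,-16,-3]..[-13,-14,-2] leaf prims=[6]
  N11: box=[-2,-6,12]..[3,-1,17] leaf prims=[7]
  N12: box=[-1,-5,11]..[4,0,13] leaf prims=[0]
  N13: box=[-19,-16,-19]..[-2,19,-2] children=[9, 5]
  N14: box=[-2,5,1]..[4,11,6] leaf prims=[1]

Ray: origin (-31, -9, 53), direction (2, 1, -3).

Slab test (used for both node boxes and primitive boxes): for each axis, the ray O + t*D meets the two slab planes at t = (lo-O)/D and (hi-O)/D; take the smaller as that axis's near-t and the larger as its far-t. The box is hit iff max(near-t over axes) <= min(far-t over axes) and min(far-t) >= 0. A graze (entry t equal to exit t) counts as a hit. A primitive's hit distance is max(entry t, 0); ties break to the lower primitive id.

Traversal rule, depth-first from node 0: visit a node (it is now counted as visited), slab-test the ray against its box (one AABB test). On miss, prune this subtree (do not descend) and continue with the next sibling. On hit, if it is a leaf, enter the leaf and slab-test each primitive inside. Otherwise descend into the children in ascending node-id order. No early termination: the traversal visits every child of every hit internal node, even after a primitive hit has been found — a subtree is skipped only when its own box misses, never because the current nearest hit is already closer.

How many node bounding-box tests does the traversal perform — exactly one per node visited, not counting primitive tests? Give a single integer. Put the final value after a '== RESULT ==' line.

Walk:
N0 x:[6,24] y:[-7,28] z:[12,24] -> hit [12,24], descend [8, 13]
  N8 x:[29/2,24] y:[-5,20] z:[12,18] -> hit [29/2,18], descend [1, 7]
    N1 x:[29/2,35/2] y:[4,20] z:[40/3,52/3] -> hit [29/2,52/3], descend [12, 14]
      N12 x:[15,35/2] y:[4,9] z:[40/3,14] -> miss, prune
      N14 x:[29/2,35/2] y:[14,20] z:[47/3,52/3] -> hit [47/3,52/3] leaf, test {P1@t=47/3}
    N7 x:[29/2,24] y:[-5,8] z:[12,18] -> miss, prune
  N13 x:[6,29/2] y:[-7,28] z:[55/3,24] -> miss, prune

7 AABB tests over nodes [0, 8, 1, 12, 14, 7, 13]; 1 leaf entered; closest P1.

== RESULT ==
7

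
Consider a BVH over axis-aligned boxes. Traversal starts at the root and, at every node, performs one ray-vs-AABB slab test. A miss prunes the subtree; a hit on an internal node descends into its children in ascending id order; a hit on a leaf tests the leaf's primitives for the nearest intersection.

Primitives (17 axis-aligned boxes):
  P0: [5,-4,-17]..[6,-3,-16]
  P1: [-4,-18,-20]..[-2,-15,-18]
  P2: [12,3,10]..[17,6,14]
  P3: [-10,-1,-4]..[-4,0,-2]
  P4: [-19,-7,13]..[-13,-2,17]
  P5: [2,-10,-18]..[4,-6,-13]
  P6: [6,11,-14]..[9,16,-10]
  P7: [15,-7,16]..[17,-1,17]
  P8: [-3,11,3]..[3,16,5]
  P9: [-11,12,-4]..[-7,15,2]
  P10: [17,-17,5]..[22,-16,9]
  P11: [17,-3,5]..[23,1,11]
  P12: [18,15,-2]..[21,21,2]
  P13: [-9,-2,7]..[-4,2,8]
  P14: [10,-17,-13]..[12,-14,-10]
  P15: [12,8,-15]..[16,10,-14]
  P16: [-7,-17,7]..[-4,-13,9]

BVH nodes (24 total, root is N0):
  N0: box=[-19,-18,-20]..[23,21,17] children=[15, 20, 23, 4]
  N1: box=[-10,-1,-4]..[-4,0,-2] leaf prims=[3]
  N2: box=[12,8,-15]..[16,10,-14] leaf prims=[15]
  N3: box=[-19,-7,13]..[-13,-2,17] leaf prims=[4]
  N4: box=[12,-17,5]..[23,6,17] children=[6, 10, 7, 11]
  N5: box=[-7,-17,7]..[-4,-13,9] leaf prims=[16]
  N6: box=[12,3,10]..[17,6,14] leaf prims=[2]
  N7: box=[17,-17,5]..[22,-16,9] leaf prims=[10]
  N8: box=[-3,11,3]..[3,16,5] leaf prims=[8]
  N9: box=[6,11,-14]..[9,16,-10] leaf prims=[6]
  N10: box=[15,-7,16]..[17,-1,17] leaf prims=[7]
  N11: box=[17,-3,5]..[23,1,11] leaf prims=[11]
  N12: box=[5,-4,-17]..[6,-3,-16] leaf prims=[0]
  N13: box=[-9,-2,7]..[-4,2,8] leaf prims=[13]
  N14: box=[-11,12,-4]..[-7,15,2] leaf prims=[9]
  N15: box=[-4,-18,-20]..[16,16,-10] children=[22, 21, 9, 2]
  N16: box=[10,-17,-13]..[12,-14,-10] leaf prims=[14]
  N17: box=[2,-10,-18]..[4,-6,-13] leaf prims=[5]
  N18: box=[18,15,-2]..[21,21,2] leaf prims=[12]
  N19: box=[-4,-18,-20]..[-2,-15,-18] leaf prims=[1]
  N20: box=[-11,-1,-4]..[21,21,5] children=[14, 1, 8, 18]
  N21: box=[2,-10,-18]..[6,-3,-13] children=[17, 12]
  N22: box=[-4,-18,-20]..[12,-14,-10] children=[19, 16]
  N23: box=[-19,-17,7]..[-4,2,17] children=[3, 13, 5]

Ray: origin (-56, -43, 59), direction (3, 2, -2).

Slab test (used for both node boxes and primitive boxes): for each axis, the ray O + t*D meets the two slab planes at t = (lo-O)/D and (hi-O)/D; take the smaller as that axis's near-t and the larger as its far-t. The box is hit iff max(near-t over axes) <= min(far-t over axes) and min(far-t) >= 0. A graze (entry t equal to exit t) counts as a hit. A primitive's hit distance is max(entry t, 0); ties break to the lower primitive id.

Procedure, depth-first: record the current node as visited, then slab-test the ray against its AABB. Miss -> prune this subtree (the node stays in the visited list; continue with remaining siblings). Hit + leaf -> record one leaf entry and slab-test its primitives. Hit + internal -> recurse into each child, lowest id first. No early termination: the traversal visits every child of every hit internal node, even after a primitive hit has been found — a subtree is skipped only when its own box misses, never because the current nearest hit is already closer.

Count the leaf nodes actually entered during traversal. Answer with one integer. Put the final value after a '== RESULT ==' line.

Trace the traversal:
N0 x:[37/3,79/3] y:[25/2,32] z:[21,79/2] -> hit [21,79/3], descend [4, 15, 20, 23]
  N4 x:[68/3,79/3] y:[13,49/2] z:[21,27] -> hit [68/3,49/2], descend [6, 7, 10, 11]
    N6 x:[68/3,73/3] y:[23,49/2] z:[45/2,49/2] -> hit [23,73/3] leaf, test {P2@t=23}
    N7 x:[73/3,26] y:[13,27/2] z:[25,27] -> miss, prune
    N10 x:[71/3,73/3] y:[18,21] z:[21,43/2] -> miss, prune
    N11 x:[73/3,79/3] y:[20,22] z:[24,27] -> miss, prune
  N15 x:[52/3,24] y:[25/2,59/2] z:[69/2,79/2] -> miss, prune
  N20 x:[15,77/3] y:[21,32] z:[27,63/2] -> miss, prune
  N23 x:[37/3,52/3] y:[13,45/2] z:[21,26] -> miss, prune

9 AABB tests over nodes [0, 4, 6, 7, 10, 11, 15, 20, 23]; 1 leaf entered; closest P2.

== RESULT ==
1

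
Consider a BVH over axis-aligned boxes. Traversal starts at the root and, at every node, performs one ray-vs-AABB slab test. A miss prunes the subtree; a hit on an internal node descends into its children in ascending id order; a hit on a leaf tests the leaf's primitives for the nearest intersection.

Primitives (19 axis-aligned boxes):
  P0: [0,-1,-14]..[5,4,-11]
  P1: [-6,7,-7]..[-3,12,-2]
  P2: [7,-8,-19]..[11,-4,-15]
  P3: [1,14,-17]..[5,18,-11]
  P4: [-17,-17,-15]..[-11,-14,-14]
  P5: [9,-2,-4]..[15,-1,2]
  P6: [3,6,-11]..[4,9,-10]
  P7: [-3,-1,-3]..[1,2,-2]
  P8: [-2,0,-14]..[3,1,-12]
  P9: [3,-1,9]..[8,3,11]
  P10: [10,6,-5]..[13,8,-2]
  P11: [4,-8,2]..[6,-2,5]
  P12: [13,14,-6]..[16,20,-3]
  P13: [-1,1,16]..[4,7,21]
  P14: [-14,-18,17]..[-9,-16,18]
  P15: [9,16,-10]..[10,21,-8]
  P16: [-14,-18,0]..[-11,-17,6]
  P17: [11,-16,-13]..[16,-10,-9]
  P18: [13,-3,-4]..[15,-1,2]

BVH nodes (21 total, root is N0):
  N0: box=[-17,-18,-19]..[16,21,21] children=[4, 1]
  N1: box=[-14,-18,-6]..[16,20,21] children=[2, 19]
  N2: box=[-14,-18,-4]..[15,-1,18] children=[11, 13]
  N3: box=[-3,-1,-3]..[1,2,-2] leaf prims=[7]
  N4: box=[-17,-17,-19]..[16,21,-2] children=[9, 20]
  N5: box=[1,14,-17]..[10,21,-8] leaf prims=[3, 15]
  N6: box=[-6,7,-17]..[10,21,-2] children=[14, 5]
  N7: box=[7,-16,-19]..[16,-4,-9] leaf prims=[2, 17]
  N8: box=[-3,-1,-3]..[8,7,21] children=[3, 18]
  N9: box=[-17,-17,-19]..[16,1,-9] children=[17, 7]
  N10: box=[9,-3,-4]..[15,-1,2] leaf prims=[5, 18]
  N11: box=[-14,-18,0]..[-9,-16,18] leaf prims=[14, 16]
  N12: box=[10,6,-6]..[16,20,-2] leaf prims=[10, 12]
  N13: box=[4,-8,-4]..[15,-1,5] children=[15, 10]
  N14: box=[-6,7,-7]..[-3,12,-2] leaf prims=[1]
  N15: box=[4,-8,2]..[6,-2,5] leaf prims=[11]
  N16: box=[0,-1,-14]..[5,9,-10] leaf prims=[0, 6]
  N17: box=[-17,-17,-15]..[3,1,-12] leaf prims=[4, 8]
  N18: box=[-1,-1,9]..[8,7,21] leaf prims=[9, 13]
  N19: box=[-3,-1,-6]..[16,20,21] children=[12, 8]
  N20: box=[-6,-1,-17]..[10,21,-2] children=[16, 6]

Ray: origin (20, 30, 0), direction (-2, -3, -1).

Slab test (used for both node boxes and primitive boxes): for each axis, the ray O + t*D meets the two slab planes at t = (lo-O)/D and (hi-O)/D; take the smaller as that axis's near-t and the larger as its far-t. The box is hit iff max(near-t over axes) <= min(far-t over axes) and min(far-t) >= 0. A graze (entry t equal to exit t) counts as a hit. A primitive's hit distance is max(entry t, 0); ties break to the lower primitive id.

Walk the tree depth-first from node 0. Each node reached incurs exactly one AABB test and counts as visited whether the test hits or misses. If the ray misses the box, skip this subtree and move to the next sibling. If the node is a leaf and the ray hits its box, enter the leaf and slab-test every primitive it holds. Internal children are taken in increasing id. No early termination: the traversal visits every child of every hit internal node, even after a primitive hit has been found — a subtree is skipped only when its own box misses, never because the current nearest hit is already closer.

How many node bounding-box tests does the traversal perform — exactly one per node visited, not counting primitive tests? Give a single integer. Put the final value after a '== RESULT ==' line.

Walk:
N0 x:[2,37/2] y:[3,16] z:[-21,19] -> hit [3,16], descend [1, 4]
  N1 x:[2,17] y:[10/3,16] z:[-21,6] -> hit [10/3,6], descend [2, 19]
    N2 x:[5/2,17] y:[31/3,16] z:[-18,4] -> miss, prune
    N19 x:[2,23/2] y:[10/3,31/3] z:[-21,6] -> hit [10/3,6], descend [8, 12]
      N8 x:[6,23/2] y:[23/3,31/3] z:[-21,3] -> miss, prune
      N12 x:[2,5] y:[10/3,8] z:[2,6] -> hit [10/3,5] leaf, test {P10(miss), P12@t=10/3}
  N4 x:[2,37/2] y:[3,47/3] z:[2,19] -> hit [3,47/3], descend [9, 20]
    N9 x:[2,37/2] y:[29/3,47/3] z:[9,19] -> hit [29/3,47/3], descend [7, 17]
      N7 x:[2,13/2] y:[34/3,46/3] z:[9,19] -> miss, prune
      N17 x:[17/2,37/2] y:[29/3,47/3] z:[12,15] -> hit [12,15] leaf, test {P4(miss), P8(miss)}
    N20 x:[5,13] y:[3,31/3] z:[2,17] -> hit [5,31/3], descend [6, 16]
      N6 x:[5,13] y:[3,23/3] z:[2,17] -> hit [5,23/3], descend [5, 14]
        N5 x:[5,19/2] y:[3,16/3] z:[8,17] -> miss, prune
        N14 x:[23/2,13] y:[6,23/3] z:[2,7] -> miss, prune
      N16 x:[15/2,10] y:[7,31/3] z:[10,14] -> hit [10,10] leaf, test {P0(miss), P6(miss)}

15 AABB tests over nodes [0, 1, 2, 19, 8, 12, 4, 9, 7, 17, 20, 6, 5, 14, 16]; 3 leaves entered; closest P12.

== RESULT ==
15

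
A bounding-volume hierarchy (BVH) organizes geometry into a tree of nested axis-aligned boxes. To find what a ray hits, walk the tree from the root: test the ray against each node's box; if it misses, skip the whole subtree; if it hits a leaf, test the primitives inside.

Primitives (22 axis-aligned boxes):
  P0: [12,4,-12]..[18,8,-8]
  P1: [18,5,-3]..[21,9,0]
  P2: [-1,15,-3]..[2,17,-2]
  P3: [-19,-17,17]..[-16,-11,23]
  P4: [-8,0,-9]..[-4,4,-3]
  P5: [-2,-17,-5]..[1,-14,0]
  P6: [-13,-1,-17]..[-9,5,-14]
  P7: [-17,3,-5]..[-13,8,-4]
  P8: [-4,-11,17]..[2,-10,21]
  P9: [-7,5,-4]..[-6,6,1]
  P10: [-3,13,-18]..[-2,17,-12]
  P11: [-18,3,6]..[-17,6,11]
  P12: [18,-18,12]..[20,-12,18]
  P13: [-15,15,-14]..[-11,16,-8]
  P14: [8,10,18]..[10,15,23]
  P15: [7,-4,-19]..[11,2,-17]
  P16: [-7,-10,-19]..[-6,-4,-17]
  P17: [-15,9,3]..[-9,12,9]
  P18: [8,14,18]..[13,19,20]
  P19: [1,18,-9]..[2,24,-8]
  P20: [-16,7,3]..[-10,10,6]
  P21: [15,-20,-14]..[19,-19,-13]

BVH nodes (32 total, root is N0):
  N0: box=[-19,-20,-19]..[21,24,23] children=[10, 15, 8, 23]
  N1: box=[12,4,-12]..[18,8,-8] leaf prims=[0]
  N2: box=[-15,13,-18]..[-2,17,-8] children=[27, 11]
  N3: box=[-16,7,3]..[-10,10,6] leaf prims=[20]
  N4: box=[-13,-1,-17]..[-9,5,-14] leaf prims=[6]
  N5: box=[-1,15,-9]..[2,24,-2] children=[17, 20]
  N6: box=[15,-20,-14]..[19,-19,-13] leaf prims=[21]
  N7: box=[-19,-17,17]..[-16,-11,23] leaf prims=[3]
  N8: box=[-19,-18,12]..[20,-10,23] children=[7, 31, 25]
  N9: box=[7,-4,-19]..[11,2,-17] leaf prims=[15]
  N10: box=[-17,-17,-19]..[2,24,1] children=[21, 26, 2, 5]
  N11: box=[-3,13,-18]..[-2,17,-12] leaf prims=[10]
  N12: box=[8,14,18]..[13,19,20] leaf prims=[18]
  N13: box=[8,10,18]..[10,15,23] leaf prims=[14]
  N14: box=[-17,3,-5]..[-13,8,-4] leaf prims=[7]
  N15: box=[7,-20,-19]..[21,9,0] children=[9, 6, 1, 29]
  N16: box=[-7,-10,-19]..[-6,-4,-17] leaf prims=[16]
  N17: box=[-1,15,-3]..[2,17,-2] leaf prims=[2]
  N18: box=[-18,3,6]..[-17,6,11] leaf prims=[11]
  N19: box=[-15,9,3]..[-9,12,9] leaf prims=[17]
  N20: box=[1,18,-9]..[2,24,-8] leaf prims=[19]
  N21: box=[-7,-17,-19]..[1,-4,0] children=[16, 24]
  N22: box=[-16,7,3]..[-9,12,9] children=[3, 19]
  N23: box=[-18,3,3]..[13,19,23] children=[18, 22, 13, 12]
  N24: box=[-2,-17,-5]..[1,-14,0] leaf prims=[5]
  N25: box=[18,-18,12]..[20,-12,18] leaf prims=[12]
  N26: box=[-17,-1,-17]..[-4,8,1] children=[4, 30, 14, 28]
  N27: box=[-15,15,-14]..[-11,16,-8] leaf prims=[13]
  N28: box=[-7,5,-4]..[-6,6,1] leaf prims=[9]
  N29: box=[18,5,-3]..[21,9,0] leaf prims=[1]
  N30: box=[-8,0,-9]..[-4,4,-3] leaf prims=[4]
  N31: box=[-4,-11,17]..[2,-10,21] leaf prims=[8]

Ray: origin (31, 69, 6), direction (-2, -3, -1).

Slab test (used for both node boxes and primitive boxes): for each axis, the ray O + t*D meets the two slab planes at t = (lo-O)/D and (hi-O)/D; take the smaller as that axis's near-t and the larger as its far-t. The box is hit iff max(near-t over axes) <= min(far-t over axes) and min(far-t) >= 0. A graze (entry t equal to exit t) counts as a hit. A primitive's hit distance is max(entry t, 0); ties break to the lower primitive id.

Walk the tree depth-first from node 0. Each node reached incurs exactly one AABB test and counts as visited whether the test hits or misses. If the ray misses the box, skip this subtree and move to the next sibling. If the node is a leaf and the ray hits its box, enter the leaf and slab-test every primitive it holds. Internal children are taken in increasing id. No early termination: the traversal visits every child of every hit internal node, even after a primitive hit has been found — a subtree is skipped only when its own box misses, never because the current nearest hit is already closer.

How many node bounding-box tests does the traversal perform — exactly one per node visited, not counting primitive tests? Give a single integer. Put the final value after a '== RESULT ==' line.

Walk:
N0 x:[5,25] y:[15,89/3] z:[-17,25] -> hit [15,25], descend [8, 10, 15, 23]
  N8 x:[11/2,25] y:[79/3,29] z:[-17,-6] -> miss, prune
  N10 x:[29/2,24] y:[15,86/3] z:[5,25] -> hit [15,24], descend [2, 5, 21, 26]
    N2 x:[33/2,23] y:[52/3,56/3] z:[14,24] -> hit [52/3,56/3], descend [11, 27]
      N11 x:[33/2,17] y:[52/3,56/3] z:[18,24] -> miss, prune
      N27 x:[21,23] y:[53/3,18] z:[14,20] -> miss, prune
    N5 x:[29/2,16] y:[15,18] z:[8,15] -> hit [15,15], descend [17, 20]
      N17 x:[29/2,16] y:[52/3,18] z:[8,9] -> miss, prune
      N20 x:[29/2,15] y:[15,17] z:[14,15] -> hit [15,15] leaf, test {P19@t=15}
    N21 x:[15,19] y:[73/3,86/3] z:[6,25] -> miss, prune
    N26 x:[35/2,24] y:[61/3,70/3] z:[5,23] -> hit [61/3,23], descend [4, 14, 28, 30]
      N4 x:[20,22] y:[64/3,70/3] z:[20,23] -> hit [64/3,22] leaf, test {P6@t=64/3}
      N14 x:[22,24] y:[61/3,22] z:[10,11] -> miss, prune
      N28 x:[37/2,19] y:[21,64/3] z:[5,10] -> miss, prune
      N30 x:[35/2,39/2] y:[65/3,23] z:[9,15] -> miss, prune
  N15 x:[5,12] y:[20,89/3] z:[6,25] -> miss, prune
  N23 x:[9,49/2] y:[50/3,22] z:[-17,3] -> miss, prune

order=[0, 8, 10, 2, 11, 27, 5, 17, 20, 21, 26, 4, 14, 28, 30, 15, 23]  |boxes|=17  |leaves|=2  hit=P19

== RESULT ==
17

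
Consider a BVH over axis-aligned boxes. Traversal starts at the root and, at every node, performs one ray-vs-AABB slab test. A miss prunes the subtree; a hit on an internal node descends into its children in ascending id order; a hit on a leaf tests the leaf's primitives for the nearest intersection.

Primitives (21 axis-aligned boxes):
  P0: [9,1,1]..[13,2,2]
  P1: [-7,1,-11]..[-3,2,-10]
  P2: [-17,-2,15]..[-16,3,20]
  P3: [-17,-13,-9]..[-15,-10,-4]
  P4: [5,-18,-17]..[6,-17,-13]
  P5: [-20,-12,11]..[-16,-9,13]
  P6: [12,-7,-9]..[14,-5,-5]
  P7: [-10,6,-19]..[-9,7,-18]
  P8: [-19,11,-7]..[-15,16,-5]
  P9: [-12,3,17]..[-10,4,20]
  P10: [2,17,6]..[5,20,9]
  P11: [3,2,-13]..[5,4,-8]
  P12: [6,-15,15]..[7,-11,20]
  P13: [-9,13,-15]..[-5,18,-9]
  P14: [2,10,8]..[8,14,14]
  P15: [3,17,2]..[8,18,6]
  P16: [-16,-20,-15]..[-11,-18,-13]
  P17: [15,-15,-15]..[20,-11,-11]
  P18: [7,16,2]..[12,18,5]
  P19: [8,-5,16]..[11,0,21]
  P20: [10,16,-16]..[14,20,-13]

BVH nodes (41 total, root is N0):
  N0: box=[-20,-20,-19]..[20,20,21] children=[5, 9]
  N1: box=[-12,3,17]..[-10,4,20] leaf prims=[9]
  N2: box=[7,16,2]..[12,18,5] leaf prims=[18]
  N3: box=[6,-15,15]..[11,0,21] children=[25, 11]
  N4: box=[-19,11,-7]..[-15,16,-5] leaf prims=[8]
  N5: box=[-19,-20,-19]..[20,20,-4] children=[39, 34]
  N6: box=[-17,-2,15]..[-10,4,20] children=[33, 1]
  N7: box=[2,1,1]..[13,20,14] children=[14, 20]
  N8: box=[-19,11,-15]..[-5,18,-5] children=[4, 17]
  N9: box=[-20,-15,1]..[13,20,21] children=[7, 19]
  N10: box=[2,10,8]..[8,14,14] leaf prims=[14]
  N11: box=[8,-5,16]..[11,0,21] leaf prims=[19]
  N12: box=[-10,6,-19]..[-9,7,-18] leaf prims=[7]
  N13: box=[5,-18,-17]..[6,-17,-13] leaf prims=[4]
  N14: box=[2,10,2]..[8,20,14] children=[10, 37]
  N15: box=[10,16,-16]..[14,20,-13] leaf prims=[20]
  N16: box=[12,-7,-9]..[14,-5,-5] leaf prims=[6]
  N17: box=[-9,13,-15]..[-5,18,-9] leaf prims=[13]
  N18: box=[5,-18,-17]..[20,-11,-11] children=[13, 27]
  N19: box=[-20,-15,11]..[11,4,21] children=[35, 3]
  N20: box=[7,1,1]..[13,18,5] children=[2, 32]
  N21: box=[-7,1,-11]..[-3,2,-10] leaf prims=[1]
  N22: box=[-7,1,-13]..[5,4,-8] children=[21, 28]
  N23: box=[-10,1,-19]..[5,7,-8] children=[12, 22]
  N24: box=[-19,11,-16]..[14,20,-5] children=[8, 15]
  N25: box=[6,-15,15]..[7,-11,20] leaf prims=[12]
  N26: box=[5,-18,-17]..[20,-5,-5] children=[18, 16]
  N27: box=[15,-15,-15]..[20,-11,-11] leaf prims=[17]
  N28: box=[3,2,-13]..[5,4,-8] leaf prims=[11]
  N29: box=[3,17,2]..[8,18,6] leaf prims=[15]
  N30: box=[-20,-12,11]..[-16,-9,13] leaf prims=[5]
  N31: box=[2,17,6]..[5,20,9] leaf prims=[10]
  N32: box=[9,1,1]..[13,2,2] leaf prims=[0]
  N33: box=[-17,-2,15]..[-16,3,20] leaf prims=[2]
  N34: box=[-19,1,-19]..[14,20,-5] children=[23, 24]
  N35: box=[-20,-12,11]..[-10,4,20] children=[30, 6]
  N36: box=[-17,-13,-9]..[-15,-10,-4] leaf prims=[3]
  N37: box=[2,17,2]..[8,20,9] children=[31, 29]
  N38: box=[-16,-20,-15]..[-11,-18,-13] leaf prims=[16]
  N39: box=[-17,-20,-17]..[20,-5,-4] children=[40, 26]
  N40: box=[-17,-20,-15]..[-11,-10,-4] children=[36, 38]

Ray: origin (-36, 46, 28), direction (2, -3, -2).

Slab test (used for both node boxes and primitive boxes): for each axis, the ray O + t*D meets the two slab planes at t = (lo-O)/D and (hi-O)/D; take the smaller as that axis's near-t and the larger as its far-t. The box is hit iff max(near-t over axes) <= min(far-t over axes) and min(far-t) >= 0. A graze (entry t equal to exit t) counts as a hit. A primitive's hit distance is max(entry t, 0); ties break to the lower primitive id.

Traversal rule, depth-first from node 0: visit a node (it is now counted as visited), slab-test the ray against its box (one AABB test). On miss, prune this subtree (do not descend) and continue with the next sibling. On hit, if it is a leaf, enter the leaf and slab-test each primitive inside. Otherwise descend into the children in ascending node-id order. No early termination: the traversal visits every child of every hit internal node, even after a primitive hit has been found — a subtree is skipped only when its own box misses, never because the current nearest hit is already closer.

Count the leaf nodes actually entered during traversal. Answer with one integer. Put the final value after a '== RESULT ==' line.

Walk:
N0 x:[8,28] y:[26/3,22] z:[7/2,47/2] -> hit [26/3,22], descend [5, 9]
  N5 x:[17/2,28] y:[26/3,22] z:[16,47/2] -> hit [16,22], descend [34, 39]
    N34 x:[17/2,25] y:[26/3,15] z:[33/2,47/2] -> miss, prune
    N39 x:[19/2,28] y:[17,22] z:[16,45/2] -> hit [17,22], descend [26, 40]
      N26 x:[41/2,28] y:[17,64/3] z:[33/2,45/2] -> hit [41/2,64/3], descend [16, 18]
        N16 x:[24,25] y:[17,53/3] z:[33/2,37/2] -> miss, prune
        N18 x:[41/2,28] y:[19,64/3] z:[39/2,45/2] -> hit [41/2,64/3], descend [13, 27]
          N13 x:[41/2,21] y:[21,64/3] z:[41/2,45/2] -> hit [21,21] leaf, test {P4@t=21}
          N27 x:[51/2,28] y:[19,61/3] z:[39/2,43/2] -> miss, prune
      N40 x:[19/2,25/2] y:[56/3,22] z:[16,43/2] -> miss, prune
  N9 x:[8,49/2] y:[26/3,61/3] z:[7/2,27/2] -> hit [26/3,27/2], descend [7, 19]
    N7 x:[19,49/2] y:[26/3,15] z:[7,27/2] -> miss, prune
    N19 x:[8,47/2] y:[14,61/3] z:[7/2,17/2] -> miss, prune

Summary -> nodes [0, 5, 34, 39, 26, 16, 18, 13, 27, 40, 9, 7, 19]; box-tests=13; leaf-entries=1; first=P4

== RESULT ==
1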